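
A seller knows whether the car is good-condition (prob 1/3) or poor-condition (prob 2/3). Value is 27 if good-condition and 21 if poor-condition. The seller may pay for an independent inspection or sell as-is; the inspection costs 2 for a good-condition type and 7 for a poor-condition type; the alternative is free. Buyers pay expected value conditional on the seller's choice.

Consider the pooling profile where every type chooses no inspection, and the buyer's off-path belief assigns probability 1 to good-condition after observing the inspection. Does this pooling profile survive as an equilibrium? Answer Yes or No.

No

On path, the buyer holds the prior and pays 1/3·27 + 2/3·21 = 23. Off path (the inspection), believing good-condition, it pays 27.
good-condition: no inspection nets 23; the inspection nets 27 − 2 = 25. good-condition would deviate.
poor-condition: no inspection nets 23; the inspection nets 27 − 7 = 20. poor-condition stays.
A type deviates, so pooling fails.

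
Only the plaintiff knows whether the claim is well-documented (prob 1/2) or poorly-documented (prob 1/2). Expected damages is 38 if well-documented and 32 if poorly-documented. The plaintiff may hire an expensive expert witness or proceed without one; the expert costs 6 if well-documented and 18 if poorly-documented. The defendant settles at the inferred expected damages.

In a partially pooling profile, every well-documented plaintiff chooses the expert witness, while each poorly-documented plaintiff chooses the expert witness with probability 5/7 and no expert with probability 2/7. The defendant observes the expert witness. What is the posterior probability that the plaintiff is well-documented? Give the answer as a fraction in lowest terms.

7/12

P(the expert witness) = (1/2)·1 + (1/2)·(5/7) = 6/7.
By Bayes' rule, P(well-documented | the expert witness) = (1/2) / (6/7) = 7/12.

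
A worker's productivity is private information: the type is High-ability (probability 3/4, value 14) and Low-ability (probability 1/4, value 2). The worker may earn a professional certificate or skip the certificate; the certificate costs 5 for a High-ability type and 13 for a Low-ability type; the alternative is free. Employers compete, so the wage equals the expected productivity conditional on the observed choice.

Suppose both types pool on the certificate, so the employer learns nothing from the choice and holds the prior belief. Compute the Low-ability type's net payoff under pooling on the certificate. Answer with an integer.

Pooled wage = 3/4·14 + 1/4·2 = 11.
Low-ability pays cost 13 for the certificate, so net payoff = 11 − 13 = -2.

-2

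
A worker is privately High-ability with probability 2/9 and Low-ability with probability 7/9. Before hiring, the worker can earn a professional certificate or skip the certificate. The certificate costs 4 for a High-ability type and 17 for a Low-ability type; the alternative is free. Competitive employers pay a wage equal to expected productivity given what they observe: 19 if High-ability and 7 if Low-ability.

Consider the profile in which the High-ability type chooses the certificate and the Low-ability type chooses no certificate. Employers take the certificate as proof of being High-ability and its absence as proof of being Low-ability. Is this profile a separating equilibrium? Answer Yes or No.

Yes

Under these beliefs, the certificate earns wage 19 and no certificate earns wage 7.
High-ability: the certificate nets 19 − 4 = 15; no certificate nets 7. High-ability prefers the certificate.
Low-ability: the certificate nets 19 − 17 = 2; no certificate nets 7. Low-ability prefers no certificate.
Neither type deviates, so the separating profile is an equilibrium.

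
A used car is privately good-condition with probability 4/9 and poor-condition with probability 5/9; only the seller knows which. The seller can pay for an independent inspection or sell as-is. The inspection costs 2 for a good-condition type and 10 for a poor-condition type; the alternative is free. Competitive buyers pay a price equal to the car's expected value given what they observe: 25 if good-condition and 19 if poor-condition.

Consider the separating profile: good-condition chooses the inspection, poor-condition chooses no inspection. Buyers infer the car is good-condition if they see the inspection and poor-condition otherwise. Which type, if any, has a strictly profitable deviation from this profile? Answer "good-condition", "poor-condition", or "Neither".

Neither

The inspection pays 25; no inspection pays 19.
good-condition: assigned the inspection, nets 25 − 2 = 23; deviating to no inspection nets 19.
poor-condition: assigned no inspection, nets 19; deviating to the inspection nets 25 − 10 = 15.
Both types strictly prefer their assigned action; no profitable deviation.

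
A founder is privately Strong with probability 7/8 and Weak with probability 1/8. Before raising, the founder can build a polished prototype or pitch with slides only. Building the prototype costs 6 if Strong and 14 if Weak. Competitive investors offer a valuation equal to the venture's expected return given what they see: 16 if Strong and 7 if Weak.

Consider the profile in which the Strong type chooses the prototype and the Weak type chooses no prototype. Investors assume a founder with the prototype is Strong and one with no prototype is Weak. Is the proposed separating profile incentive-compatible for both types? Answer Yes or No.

Under these beliefs, the prototype earns valuation 16 and no prototype earns valuation 7.
Strong: the prototype nets 16 − 6 = 10; no prototype nets 7. Strong prefers the prototype.
Weak: the prototype nets 16 − 14 = 2; no prototype nets 7. Weak prefers no prototype.
Neither type deviates, so the separating profile is an equilibrium.

Yes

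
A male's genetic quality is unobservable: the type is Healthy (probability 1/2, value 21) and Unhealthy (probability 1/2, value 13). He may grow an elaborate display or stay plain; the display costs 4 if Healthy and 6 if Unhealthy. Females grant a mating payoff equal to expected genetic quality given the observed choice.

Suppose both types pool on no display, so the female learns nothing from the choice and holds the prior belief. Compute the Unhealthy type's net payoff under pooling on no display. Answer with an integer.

17

Pooled mating payoff = 1/2·21 + 1/2·13 = 17.
Unhealthy pays no cost for no display, so net payoff = 17.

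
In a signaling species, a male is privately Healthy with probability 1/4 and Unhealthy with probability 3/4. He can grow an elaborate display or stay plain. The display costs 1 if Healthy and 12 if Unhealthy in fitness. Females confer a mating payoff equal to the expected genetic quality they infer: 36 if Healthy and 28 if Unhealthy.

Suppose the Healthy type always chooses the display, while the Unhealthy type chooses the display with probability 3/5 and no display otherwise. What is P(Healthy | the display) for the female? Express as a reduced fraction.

P(the display) = (1/4)·1 + (3/4)·(3/5) = 7/10.
By Bayes' rule, P(Healthy | the display) = (1/4) / (7/10) = 5/14.

5/14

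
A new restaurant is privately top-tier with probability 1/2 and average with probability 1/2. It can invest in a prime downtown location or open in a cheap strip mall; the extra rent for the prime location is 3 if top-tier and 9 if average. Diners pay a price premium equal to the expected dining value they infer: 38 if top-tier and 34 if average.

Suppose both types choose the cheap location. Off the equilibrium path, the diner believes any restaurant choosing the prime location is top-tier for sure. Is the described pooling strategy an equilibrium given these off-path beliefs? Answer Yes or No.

Yes

On path, the diner holds the prior and pays 1/2·38 + 1/2·34 = 36. Off path (the prime location), believing top-tier, it pays 38.
top-tier: the cheap location nets 36; the prime location nets 38 − 3 = 35. top-tier stays.
average: the cheap location nets 36; the prime location nets 38 − 9 = 29. average stays.
No type deviates, so pooling is sustained.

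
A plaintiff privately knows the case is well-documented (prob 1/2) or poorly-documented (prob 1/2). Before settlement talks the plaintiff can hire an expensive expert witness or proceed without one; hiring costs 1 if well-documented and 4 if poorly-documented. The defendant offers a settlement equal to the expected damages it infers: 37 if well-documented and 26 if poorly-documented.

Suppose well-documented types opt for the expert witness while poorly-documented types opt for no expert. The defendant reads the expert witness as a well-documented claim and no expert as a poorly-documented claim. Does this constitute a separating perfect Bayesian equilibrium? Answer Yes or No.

No

Under these beliefs, the expert witness earns settlement 37 and no expert earns settlement 26.
well-documented: the expert witness nets 37 − 1 = 36; no expert nets 26. well-documented prefers the expert witness.
poorly-documented: the expert witness nets 37 − 4 = 33; no expert nets 26. poorly-documented would deviate to the expert witness.
poorly-documented has a profitable deviation, so the profile is not an equilibrium.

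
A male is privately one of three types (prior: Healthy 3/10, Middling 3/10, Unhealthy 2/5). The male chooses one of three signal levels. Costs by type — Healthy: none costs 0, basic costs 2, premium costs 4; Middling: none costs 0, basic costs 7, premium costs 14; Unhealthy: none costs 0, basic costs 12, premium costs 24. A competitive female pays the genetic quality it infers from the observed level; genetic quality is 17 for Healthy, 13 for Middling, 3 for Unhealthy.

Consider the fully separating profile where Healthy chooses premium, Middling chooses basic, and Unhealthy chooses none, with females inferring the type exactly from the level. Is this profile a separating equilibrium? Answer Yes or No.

Separating mating payoffs: premium → 17, basic → 13, none → 3.
Healthy (assigned premium): none: 3 − 0 = 3; basic: 13 − 2 = 11; premium: 17 − 4 = 13. Healthy stays.
Middling (assigned basic): none: 3 − 0 = 3; basic: 13 − 7 = 6; premium: 17 − 14 = 3. Middling stays.
Unhealthy (assigned none): none: 3 − 0 = 3; basic: 13 − 12 = 1; premium: 17 − 24 = -7. Unhealthy stays.
Every type prefers its assigned level; separation holds.

Yes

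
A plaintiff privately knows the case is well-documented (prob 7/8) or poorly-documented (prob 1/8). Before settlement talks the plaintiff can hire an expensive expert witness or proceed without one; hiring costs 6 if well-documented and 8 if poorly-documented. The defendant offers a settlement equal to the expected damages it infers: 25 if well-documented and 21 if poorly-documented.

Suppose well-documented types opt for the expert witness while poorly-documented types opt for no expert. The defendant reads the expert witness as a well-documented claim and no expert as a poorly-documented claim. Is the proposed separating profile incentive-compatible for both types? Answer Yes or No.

No

Under these beliefs, the expert witness earns settlement 25 and no expert earns settlement 21.
well-documented: the expert witness nets 25 − 6 = 19; no expert nets 21. well-documented would deviate to no expert.
poorly-documented: the expert witness nets 25 − 8 = 17; no expert nets 21. poorly-documented prefers no expert.
well-documented has a profitable deviation, so the profile is not an equilibrium.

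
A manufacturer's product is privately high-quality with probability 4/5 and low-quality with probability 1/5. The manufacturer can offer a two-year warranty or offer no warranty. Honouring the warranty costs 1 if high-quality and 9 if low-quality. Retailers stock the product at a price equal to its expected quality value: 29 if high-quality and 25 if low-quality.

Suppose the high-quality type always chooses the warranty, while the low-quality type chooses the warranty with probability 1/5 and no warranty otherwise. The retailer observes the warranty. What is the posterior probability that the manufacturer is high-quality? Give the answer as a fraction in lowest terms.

20/21

P(the warranty) = (4/5)·1 + (1/5)·(1/5) = 21/25.
By Bayes' rule, P(high-quality | the warranty) = (4/5) / (21/25) = 20/21.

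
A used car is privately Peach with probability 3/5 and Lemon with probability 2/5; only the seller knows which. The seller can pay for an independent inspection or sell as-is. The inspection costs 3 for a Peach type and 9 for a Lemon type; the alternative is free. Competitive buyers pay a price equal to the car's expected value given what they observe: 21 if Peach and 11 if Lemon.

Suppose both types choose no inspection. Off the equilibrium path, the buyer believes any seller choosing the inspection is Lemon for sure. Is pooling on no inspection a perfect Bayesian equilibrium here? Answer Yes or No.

On path, the buyer holds the prior and pays 3/5·21 + 2/5·11 = 17. Off path (the inspection), believing Lemon, it pays 11.
Peach: no inspection nets 17; the inspection nets 11 − 3 = 8. Peach stays.
Lemon: no inspection nets 17; the inspection nets 11 − 9 = 2. Lemon stays.
No type deviates, so pooling is sustained.

Yes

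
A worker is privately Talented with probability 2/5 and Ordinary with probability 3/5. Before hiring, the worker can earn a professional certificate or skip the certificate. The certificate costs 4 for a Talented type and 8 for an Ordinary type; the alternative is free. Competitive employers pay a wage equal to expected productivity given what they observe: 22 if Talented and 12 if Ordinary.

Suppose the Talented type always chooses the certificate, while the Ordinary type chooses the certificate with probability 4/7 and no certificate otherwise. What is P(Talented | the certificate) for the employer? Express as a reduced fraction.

P(the certificate) = (2/5)·1 + (3/5)·(4/7) = 26/35.
By Bayes' rule, P(Talented | the certificate) = (2/5) / (26/35) = 7/13.

7/13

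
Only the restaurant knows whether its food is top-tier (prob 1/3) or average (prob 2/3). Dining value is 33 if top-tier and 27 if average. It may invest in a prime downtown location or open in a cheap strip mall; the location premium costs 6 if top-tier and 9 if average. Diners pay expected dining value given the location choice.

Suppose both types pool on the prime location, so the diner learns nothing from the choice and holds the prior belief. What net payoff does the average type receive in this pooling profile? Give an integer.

20

Pooled price premium = 1/3·33 + 2/3·27 = 29.
average pays cost 9 for the prime location, so net payoff = 29 − 9 = 20.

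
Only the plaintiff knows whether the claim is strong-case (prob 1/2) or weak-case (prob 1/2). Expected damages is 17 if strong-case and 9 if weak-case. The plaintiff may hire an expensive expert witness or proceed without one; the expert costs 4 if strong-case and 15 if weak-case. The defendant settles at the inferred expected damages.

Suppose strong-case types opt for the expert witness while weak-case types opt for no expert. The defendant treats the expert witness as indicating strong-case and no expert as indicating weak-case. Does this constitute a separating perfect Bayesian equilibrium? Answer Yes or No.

Yes

Under these beliefs, the expert witness earns settlement 17 and no expert earns settlement 9.
strong-case: the expert witness nets 17 − 4 = 13; no expert nets 9. strong-case prefers the expert witness.
weak-case: the expert witness nets 17 − 15 = 2; no expert nets 9. weak-case prefers no expert.
Neither type deviates, so the separating profile is an equilibrium.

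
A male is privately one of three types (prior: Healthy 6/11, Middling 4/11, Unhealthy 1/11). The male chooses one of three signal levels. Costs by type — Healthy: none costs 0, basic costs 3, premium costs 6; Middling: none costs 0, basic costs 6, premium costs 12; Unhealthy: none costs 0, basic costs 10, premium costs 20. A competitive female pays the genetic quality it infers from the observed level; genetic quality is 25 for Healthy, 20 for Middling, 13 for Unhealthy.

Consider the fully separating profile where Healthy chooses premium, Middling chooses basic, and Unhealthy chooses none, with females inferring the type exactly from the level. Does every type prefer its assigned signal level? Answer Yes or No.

Separating mating payoffs: premium → 25, basic → 20, none → 13.
Healthy (assigned premium): none: 13 − 0 = 13; basic: 20 − 3 = 17; premium: 25 − 6 = 19. Healthy stays.
Middling (assigned basic): none: 13 − 0 = 13; basic: 20 − 6 = 14; premium: 25 − 12 = 13. Middling stays.
Unhealthy (assigned none): none: 13 − 0 = 13; basic: 20 − 10 = 10; premium: 25 − 20 = 5. Unhealthy stays.
Every type prefers its assigned level; separation holds.

Yes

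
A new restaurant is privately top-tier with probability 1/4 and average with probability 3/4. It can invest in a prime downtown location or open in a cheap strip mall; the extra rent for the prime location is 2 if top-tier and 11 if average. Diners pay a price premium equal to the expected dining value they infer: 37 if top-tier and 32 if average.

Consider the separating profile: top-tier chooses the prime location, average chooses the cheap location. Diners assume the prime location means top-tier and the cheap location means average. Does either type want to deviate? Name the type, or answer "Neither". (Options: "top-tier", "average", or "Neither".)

The prime location pays 37; the cheap location pays 32.
top-tier: assigned the prime location, nets 37 − 2 = 35; deviating to the cheap location nets 32.
average: assigned the cheap location, nets 32; deviating to the prime location nets 37 − 11 = 26.
Both types strictly prefer their assigned action; no profitable deviation.

Neither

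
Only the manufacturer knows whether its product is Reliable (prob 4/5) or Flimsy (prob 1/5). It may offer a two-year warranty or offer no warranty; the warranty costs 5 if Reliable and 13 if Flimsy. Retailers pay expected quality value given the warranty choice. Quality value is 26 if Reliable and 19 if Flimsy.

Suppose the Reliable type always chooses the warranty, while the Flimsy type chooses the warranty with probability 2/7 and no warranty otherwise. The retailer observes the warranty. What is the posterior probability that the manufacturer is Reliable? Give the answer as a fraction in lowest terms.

14/15

P(the warranty) = (4/5)·1 + (1/5)·(2/7) = 6/7.
By Bayes' rule, P(Reliable | the warranty) = (4/5) / (6/7) = 14/15.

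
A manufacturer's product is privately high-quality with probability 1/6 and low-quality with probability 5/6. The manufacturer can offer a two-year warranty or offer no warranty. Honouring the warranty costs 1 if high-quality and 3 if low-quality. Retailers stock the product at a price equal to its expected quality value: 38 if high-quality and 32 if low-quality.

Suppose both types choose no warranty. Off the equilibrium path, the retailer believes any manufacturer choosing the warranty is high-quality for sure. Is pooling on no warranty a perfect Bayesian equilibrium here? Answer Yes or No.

On path, the retailer holds the prior and pays 1/6·38 + 5/6·32 = 33. Off path (the warranty), believing high-quality, it pays 38.
high-quality: no warranty nets 33; the warranty nets 38 − 1 = 37. high-quality would deviate.
low-quality: no warranty nets 33; the warranty nets 38 − 3 = 35. low-quality would deviate.
A type deviates, so pooling fails.

No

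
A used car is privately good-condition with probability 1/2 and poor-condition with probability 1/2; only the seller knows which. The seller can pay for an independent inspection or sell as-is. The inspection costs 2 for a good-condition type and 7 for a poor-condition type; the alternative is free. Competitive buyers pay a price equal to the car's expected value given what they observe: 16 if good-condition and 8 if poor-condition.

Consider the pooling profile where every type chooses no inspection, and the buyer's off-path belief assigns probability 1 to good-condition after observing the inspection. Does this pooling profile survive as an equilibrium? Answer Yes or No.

No

On path, the buyer holds the prior and pays 1/2·16 + 1/2·8 = 12. Off path (the inspection), believing good-condition, it pays 16.
good-condition: no inspection nets 12; the inspection nets 16 − 2 = 14. good-condition would deviate.
poor-condition: no inspection nets 12; the inspection nets 16 − 7 = 9. poor-condition stays.
A type deviates, so pooling fails.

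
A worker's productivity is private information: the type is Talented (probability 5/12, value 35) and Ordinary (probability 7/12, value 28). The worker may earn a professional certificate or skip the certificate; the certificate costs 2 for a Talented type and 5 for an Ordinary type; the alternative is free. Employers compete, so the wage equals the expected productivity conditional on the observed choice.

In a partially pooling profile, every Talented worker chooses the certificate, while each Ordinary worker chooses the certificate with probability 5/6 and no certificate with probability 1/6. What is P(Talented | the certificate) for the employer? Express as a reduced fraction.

P(the certificate) = (5/12)·1 + (7/12)·(5/6) = 65/72.
By Bayes' rule, P(Talented | the certificate) = (5/12) / (65/72) = 6/13.

6/13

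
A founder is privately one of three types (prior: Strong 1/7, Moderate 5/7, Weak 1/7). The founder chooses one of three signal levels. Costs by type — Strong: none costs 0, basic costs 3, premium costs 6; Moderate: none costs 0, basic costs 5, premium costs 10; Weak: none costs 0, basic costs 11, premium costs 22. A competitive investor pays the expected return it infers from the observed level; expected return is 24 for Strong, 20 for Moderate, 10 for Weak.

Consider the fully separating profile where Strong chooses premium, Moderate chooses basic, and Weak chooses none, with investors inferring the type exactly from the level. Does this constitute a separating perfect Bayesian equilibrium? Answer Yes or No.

Yes

Separating valuations: premium → 24, basic → 20, none → 10.
Strong (assigned premium): none: 10 − 0 = 10; basic: 20 − 3 = 17; premium: 24 − 6 = 18. Strong stays.
Moderate (assigned basic): none: 10 − 0 = 10; basic: 20 − 5 = 15; premium: 24 − 10 = 14. Moderate stays.
Weak (assigned none): none: 10 − 0 = 10; basic: 20 − 11 = 9; premium: 24 − 22 = 2. Weak stays.
Every type prefers its assigned level; separation holds.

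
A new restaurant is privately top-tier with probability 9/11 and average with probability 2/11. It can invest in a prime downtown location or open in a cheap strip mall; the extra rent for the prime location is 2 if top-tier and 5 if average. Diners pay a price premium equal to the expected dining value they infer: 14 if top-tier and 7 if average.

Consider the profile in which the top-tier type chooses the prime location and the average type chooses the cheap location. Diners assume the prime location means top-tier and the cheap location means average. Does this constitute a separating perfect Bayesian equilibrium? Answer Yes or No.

Under these beliefs, the prime location earns price premium 14 and the cheap location earns price premium 7.
top-tier: the prime location nets 14 − 2 = 12; the cheap location nets 7. top-tier prefers the prime location.
average: the prime location nets 14 − 5 = 9; the cheap location nets 7. average would deviate to the prime location.
average has a profitable deviation, so the profile is not an equilibrium.

No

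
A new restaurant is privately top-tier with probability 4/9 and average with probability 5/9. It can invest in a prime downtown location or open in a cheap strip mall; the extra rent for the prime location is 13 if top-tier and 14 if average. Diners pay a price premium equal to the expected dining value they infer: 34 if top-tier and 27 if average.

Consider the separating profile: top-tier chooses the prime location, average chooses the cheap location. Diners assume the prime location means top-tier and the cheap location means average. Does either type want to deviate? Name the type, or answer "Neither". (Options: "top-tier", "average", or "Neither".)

top-tier

The prime location pays 34; the cheap location pays 27.
top-tier: assigned the prime location, nets 34 − 13 = 21; deviating to the cheap location nets 27.
average: assigned the cheap location, nets 27; deviating to the prime location nets 34 − 14 = 20.
The top-tier type gains 6 by deviating.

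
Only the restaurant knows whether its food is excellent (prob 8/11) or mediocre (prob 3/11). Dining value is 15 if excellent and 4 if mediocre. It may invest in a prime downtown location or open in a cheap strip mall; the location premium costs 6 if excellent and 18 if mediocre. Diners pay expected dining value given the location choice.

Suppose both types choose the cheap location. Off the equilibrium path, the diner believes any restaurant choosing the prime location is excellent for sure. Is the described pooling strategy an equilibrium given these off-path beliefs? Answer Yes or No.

On path, the diner holds the prior and pays 8/11·15 + 3/11·4 = 12. Off path (the prime location), believing excellent, it pays 15.
excellent: the cheap location nets 12; the prime location nets 15 − 6 = 9. excellent stays.
mediocre: the cheap location nets 12; the prime location nets 15 − 18 = -3. mediocre stays.
No type deviates, so pooling is sustained.

Yes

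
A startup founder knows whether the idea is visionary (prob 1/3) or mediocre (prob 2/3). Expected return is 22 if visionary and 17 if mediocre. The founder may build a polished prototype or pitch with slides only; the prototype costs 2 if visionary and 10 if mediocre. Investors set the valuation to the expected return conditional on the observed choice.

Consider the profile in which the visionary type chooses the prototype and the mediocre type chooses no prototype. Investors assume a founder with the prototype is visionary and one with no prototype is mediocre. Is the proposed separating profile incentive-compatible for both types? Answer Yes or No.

Yes

Under these beliefs, the prototype earns valuation 22 and no prototype earns valuation 17.
visionary: the prototype nets 22 − 2 = 20; no prototype nets 17. visionary prefers the prototype.
mediocre: the prototype nets 22 − 10 = 12; no prototype nets 17. mediocre prefers no prototype.
Neither type deviates, so the separating profile is an equilibrium.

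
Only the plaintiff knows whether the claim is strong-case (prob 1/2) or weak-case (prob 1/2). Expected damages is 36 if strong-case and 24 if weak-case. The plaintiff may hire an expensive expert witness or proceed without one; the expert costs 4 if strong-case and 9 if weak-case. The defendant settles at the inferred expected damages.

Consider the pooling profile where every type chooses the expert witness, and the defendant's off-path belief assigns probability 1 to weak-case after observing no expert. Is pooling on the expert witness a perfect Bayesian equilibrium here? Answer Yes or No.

On path, the defendant holds the prior and pays 1/2·36 + 1/2·24 = 30. Off path (no expert), believing weak-case, it pays 24.
strong-case: the expert witness nets 30 − 4 = 26; no expert nets 24. strong-case stays.
weak-case: the expert witness nets 30 − 9 = 21; no expert nets 24. weak-case would deviate.
A type deviates, so pooling fails.

No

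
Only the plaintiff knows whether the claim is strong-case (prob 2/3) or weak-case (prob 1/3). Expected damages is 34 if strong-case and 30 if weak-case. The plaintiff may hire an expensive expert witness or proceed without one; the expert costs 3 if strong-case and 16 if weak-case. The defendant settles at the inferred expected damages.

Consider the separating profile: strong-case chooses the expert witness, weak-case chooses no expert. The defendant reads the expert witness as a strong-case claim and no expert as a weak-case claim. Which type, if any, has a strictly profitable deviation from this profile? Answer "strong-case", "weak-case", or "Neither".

The expert witness pays 34; no expert pays 30.
strong-case: assigned the expert witness, nets 34 − 3 = 31; deviating to no expert nets 30.
weak-case: assigned no expert, nets 30; deviating to the expert witness nets 34 − 16 = 18.
Both types strictly prefer their assigned action; no profitable deviation.

Neither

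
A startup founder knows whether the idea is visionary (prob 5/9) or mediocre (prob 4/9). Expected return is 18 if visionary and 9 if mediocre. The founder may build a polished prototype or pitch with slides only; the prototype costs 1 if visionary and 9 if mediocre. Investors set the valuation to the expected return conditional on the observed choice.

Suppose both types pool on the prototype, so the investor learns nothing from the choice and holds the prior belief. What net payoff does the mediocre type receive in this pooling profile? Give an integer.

Pooled valuation = 5/9·18 + 4/9·9 = 14.
mediocre pays cost 9 for the prototype, so net payoff = 14 − 9 = 5.

5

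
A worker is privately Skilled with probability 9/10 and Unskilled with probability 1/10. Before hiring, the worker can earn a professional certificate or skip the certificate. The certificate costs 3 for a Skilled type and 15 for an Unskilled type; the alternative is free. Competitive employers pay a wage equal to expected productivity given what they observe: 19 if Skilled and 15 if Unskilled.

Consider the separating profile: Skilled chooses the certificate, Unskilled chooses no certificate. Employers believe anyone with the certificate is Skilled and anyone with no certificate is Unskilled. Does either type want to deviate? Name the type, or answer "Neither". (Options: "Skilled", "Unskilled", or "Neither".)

The certificate pays 19; no certificate pays 15.
Skilled: assigned the certificate, nets 19 − 3 = 16; deviating to no certificate nets 15.
Unskilled: assigned no certificate, nets 15; deviating to the certificate nets 19 − 15 = 4.
Both types strictly prefer their assigned action; no profitable deviation.

Neither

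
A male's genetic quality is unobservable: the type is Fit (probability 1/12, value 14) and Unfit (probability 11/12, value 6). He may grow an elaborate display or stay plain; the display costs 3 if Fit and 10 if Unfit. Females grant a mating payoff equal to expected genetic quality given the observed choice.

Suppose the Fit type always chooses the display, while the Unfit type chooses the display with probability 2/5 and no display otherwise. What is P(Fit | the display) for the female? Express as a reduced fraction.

5/27

P(the display) = (1/12)·1 + (11/12)·(2/5) = 9/20.
By Bayes' rule, P(Fit | the display) = (1/12) / (9/20) = 5/27.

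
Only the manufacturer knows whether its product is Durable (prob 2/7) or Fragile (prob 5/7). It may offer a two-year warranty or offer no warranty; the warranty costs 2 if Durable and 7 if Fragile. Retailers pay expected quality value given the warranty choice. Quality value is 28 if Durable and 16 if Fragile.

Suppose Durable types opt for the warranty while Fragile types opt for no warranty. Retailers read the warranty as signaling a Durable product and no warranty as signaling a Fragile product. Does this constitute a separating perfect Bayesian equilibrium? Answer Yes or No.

No

Under these beliefs, the warranty earns price 28 and no warranty earns price 16.
Durable: the warranty nets 28 − 2 = 26; no warranty nets 16. Durable prefers the warranty.
Fragile: the warranty nets 28 − 7 = 21; no warranty nets 16. Fragile would deviate to the warranty.
Fragile has a profitable deviation, so the profile is not an equilibrium.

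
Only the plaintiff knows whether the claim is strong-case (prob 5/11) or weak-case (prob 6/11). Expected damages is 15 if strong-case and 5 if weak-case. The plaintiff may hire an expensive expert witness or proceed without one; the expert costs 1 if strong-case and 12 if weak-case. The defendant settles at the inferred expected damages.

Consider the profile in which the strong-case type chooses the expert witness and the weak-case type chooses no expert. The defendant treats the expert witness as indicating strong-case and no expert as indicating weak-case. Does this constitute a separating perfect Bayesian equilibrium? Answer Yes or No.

Yes

Under these beliefs, the expert witness earns settlement 15 and no expert earns settlement 5.
strong-case: the expert witness nets 15 − 1 = 14; no expert nets 5. strong-case prefers the expert witness.
weak-case: the expert witness nets 15 − 12 = 3; no expert nets 5. weak-case prefers no expert.
Neither type deviates, so the separating profile is an equilibrium.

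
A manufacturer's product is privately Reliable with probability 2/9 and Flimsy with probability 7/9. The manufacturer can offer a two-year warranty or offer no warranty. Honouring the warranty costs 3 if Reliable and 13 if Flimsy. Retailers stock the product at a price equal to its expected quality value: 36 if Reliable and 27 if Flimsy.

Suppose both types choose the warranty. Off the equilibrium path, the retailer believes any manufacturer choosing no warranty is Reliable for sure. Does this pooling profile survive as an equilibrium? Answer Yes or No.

No

On path, the retailer holds the prior and pays 2/9·36 + 7/9·27 = 29. Off path (no warranty), believing Reliable, it pays 36.
Reliable: the warranty nets 29 − 3 = 26; no warranty nets 36. Reliable would deviate.
Flimsy: the warranty nets 29 − 13 = 16; no warranty nets 36. Flimsy would deviate.
A type deviates, so pooling fails.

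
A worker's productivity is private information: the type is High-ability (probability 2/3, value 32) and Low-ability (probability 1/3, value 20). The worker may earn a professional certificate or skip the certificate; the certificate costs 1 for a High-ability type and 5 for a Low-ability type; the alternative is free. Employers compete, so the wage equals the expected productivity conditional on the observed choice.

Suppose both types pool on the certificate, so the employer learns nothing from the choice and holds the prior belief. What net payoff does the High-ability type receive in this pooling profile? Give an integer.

Pooled wage = 2/3·32 + 1/3·20 = 28.
High-ability pays cost 1 for the certificate, so net payoff = 28 − 1 = 27.

27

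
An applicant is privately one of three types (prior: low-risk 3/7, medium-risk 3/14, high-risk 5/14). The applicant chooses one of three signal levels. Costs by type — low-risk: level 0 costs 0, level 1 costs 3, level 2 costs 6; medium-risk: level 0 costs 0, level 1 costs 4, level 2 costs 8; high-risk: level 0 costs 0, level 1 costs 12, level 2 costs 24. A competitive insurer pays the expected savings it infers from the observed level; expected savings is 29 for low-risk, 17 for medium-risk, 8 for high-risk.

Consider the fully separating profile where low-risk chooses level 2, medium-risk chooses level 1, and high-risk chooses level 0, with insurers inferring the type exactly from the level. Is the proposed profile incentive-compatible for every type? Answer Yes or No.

Separating rebates: level 2 → 29, level 1 → 17, level 0 → 8.
low-risk (assigned level 2): level 0: 8 − 0 = 8; level 1: 17 − 3 = 14; level 2: 29 − 6 = 23. low-risk stays.
medium-risk (assigned level 1): level 0: 8 − 0 = 8; level 1: 17 − 4 = 13; level 2: 29 − 8 = 21. medium-risk prefers level 2.
high-risk (assigned level 0): level 0: 8 − 0 = 8; level 1: 17 − 12 = 5; level 2: 29 − 24 = 5. high-risk stays.
At least one type deviates; the separating profile fails.

No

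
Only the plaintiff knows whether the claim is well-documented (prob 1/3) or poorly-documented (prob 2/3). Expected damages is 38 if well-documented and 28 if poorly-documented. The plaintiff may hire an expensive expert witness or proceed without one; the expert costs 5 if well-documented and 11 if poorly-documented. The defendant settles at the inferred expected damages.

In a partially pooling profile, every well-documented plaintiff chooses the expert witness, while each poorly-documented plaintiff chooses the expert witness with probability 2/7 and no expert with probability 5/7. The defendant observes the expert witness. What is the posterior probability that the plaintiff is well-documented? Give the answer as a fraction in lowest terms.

7/11

P(the expert witness) = (1/3)·1 + (2/3)·(2/7) = 11/21.
By Bayes' rule, P(well-documented | the expert witness) = (1/3) / (11/21) = 7/11.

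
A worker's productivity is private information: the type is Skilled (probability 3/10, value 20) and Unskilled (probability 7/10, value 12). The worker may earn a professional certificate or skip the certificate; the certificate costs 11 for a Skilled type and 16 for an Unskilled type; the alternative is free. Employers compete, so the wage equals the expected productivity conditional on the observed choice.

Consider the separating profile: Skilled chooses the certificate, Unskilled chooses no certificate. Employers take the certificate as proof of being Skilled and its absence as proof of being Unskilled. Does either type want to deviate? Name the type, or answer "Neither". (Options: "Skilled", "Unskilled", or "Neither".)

Skilled

The certificate pays 20; no certificate pays 12.
Skilled: assigned the certificate, nets 20 − 11 = 9; deviating to no certificate nets 12.
Unskilled: assigned no certificate, nets 12; deviating to the certificate nets 20 − 16 = 4.
The Skilled type gains 3 by deviating.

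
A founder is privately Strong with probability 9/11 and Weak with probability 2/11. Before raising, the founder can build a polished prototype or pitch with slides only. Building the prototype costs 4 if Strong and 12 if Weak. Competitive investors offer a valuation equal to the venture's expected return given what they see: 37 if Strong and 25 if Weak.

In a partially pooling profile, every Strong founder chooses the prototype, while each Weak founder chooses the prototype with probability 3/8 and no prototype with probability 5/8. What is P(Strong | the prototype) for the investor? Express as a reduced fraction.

P(the prototype) = (9/11)·1 + (2/11)·(3/8) = 39/44.
By Bayes' rule, P(Strong | the prototype) = (9/11) / (39/44) = 12/13.

12/13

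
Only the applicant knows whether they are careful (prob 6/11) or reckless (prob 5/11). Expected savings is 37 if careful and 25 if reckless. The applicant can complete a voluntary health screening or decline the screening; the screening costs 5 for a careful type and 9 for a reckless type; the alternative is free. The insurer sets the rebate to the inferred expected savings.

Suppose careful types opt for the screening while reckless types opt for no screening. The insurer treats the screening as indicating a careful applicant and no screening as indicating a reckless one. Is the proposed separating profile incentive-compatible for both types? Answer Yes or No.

Under these beliefs, the screening earns rebate 37 and no screening earns rebate 25.
careful: the screening nets 37 − 5 = 32; no screening nets 25. careful prefers the screening.
reckless: the screening nets 37 − 9 = 28; no screening nets 25. reckless would deviate to the screening.
reckless has a profitable deviation, so the profile is not an equilibrium.

No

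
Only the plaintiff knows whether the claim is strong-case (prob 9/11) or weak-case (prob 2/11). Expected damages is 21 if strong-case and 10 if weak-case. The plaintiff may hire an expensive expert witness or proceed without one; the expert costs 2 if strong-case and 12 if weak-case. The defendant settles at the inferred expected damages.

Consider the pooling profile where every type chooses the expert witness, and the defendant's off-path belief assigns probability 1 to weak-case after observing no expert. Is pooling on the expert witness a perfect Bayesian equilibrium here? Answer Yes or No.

No

On path, the defendant holds the prior and pays 9/11·21 + 2/11·10 = 19. Off path (no expert), believing weak-case, it pays 10.
strong-case: the expert witness nets 19 − 2 = 17; no expert nets 10. strong-case stays.
weak-case: the expert witness nets 19 − 12 = 7; no expert nets 10. weak-case would deviate.
A type deviates, so pooling fails.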